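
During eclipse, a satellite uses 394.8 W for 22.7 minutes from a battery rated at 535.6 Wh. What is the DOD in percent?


E_used = P * t / 60 = 394.8 * 22.7 / 60 = 149.3660 Wh
DOD = E_used / E_total * 100 = 149.3660 / 535.6 * 100
DOD = 27.8876 %

27.8876 %


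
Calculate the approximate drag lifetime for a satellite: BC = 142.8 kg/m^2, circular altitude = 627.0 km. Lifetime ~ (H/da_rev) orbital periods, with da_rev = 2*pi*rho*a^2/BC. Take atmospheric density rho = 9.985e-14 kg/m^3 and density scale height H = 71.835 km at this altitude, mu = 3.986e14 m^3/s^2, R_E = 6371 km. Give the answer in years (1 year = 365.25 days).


a = R_E + alt = 6998.0000 km = 6.998e+06 m
da_rev = 2*pi*rho*a^2/BC = 2*pi*9.985e-14*(6.998e+06)^2/142.8 = 0.215153099 m per revolution
N = H/da_rev = 71835.0000 m / 0.215153099 m = 333878.5277 revolutions
P = 2*pi*sqrt(a^3/mu) = 5826.0221 s
lifetime = N*P = 333878.5277 * 5826.0221 = 1.9451837e+09 s = 22513.7000 days
years = 22513.7000 / 365.25 = 61.6392 years

61.6392 years


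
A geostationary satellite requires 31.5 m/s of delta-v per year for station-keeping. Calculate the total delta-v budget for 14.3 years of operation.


dV = rate * years = 31.5 * 14.3
dV = 450.4500 m/s

450.4500 m/s


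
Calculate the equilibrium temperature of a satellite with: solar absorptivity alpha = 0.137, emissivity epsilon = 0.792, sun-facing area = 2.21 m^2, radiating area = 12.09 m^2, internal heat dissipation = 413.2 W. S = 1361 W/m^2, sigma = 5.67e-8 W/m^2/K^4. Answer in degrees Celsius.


Numerator = alpha*S*A_sun + Q_int = 0.137*1361*2.21 + 413.2 = 825.2700 W
Denominator = eps*sigma*A_rad = 0.792*5.67e-8*12.09 = 5.4291838e-07 W/K^4
T^4 = 1.5200627e+09 K^4
T = 197.4537 K = -75.6963 C

-75.6963 degrees Celsius


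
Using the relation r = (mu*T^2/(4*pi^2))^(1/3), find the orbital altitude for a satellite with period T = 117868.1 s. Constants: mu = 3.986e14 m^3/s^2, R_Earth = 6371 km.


T = 117868.1 s
r = (mu*T^2/(4*pi^2))^(1/3) = (3.986e14 * 117868.1^2 / (4*pi^2))^(1/3)
r = 5.1958512e+07 m = 51958.5123 km
alt = r - R_E = 51958.5123 - 6371 = 45587.5123 km

45587.5123 km


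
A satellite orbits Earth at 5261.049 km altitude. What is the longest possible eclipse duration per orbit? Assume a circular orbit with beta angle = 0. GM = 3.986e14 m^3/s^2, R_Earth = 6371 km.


r = 11632.0490 km
T = 208.0867 min
Eclipse fraction = arcsin(R_E/r)/pi = arcsin(6371.0000/11632.0490)/pi
= arcsin(0.5477109)/pi = 0.1845006
Eclipse duration = 0.1845006 * 208.0867 = 38.3921 min

38.3921 minutes


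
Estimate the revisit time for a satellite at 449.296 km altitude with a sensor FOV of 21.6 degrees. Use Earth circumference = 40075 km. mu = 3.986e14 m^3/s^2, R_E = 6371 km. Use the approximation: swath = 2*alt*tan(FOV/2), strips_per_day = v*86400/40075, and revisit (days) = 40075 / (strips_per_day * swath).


swath = 2*449.296*tan(0.1884956) = 171.4156 km
v = sqrt(mu/r) = 7644.8160 m/s = 7.6448 km/s
strips/day = v*86400/40075 = 7.6448*86400/40075 = 16.4819
coverage/day = strips * swath = 16.4819 * 171.4156 = 2825.2545 km
revisit = 40075 / 2825.2545 = 14.1846 days

14.1846 days


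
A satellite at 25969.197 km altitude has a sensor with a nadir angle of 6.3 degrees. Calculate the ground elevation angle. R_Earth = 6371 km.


r = R_E + alt = 32340.1970 km
Law of sines in the satellite / Earth-center / ground-point triangle:
  sin(nadir)/R_E = sin(90 + el)/r  =>  cos(el) = (r/R_E)*sin(nadir)
cos(el) = (32340.1970 / 6371.0000) * sin(6.3 deg) = 0.5570286
el = arccos(0.5570286) = 56.1494 deg
(Earth-central angle = 90 - nadir - el = 27.5506 deg)

56.1494 degrees


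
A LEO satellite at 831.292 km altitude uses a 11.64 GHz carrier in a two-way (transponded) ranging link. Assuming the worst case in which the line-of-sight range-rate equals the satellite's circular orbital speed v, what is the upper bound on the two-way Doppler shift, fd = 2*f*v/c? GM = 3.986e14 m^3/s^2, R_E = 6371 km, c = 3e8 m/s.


r = 7.202292e+06 m
v = sqrt(mu/r) = 7439.3208 m/s (worst-case radial velocity)
f = 11.64 GHz = 1.164e+10 Hz
fd = 2*f*v/c = 2*1.164e+10*7439.3208/3.0e+08
fd = 577291.2913 Hz

577291.2913 Hz


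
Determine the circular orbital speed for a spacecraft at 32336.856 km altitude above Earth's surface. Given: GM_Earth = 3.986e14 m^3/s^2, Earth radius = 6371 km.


r = R_E + alt = 6371.0 + 32336.856 = 38707.8560 km = 3.8707856e+07 m
v = sqrt(mu/r) = sqrt(3.986e14 / 3.8707856e+07) = 3208.9954 m/s = 3.2090 km/s

3.2090 km/s


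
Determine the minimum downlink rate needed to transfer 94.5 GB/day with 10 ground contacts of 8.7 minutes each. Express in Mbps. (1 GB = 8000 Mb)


total contact time = 10 * 8.7 * 60 = 5220.0000 s
data = 94.5 GB = 756000.0000 Mb
rate = 756000.0000 / 5220.0000 = 144.8276 Mbps

144.8276 Mbps


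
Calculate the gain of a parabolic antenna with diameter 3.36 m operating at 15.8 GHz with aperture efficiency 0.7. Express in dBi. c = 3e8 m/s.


lambda = c/f = 3e8 / 1.58e+10 = 0.01898734 m
G = eta*(pi*D/lambda)^2 = 0.7*(pi*3.36/0.01898734)^2
G = 216345.5689 (linear)
G = 10*log10(216345.5689) = 53.3515 dBi

53.3515 dBi


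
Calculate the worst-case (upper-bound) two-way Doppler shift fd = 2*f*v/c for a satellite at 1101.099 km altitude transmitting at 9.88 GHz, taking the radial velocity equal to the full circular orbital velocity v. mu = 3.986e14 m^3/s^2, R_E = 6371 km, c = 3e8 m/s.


r = 7.472099e+06 m
v = sqrt(mu/r) = 7303.7742 m/s (worst-case radial velocity)
f = 9.88 GHz = 9.88e+09 Hz
fd = 2*f*v/c = 2*9.88e+09*7303.7742/3.0e+08
fd = 481075.2609 Hz

481075.2609 Hz


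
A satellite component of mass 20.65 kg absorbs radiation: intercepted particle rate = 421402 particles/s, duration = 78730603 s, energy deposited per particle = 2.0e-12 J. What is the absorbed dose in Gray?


Total energy deposited = rate * time * E_per
  = 421402 * 78730603 * 2.0e-12 = 66.3545 J
Dose = E_total / mass = 66.3545 / 20.65
Dose = 3.2133 Gy

3.2133 Gy


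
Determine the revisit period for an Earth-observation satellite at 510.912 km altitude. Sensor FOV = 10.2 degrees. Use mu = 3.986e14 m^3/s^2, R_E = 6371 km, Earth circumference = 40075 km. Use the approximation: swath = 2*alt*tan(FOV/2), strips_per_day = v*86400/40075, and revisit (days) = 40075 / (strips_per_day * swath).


swath = 2*510.912*tan(0.08901179) = 91.1954 km
v = sqrt(mu/r) = 7610.5158 m/s = 7.6105 km/s
strips/day = v*86400/40075 = 7.6105*86400/40075 = 16.4079
coverage/day = strips * swath = 16.4079 * 91.1954 = 1496.3289 km
revisit = 40075 / 1496.3289 = 26.7822 days

26.7822 days


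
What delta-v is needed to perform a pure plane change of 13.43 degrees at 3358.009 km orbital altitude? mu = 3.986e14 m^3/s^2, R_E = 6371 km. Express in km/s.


r = 9729.0090 km = 9.729009e+06 m
V = sqrt(mu/r) = 6400.8013 m/s
di = 13.43 deg = 0.2343977 rad
dV = 2*V*sin(di/2) = 2*6400.8013*sin(0.1171989)
dV = 1496.9009 m/s = 1.4969 km/s

1.4969 km/s


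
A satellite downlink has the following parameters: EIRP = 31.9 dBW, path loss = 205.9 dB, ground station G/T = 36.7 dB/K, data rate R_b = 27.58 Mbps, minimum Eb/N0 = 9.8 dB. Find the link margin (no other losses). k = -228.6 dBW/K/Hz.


C/N0 = EIRP - FSPL + G/T - k = 31.9 - 205.9 + 36.7 - (-228.6)
C/N0 = 91.3000 dB-Hz
R_b = 27.58 Mbps = 2.758e+07 bps -> 10*log10(R_b) = 74.4059 dB-Hz
Eb/N0 = C/N0 - 10*log10(R_b) = 91.3000 - 74.4059 = 16.8941 dB
Margin = Eb/N0 - Eb/N0_req = 16.8941 - 9.8 = 7.0941 dB (link closes)

7.0941 dB


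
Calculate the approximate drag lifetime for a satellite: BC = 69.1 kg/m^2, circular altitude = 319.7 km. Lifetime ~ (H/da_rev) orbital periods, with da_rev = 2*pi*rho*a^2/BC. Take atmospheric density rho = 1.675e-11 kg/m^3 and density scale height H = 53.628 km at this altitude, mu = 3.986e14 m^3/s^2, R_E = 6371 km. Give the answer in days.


a = R_E + alt = 6690.7000 km = 6.6907e+06 m
da_rev = 2*pi*rho*a^2/BC = 2*pi*1.675e-11*(6.6907e+06)^2/69.1 = 68.180432 m per revolution
N = H/da_rev = 53628.0000 m / 68.180432 m = 786.5600 revolutions
P = 2*pi*sqrt(a^3/mu) = 5446.5132 s
lifetime = N*P = 786.5600 * 5446.5132 = 4.2840094e+06 s = 49.5834 days

49.5834 days


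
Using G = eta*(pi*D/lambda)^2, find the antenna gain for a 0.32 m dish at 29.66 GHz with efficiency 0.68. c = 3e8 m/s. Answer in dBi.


lambda = c/f = 3e8 / 2.966e+10 = 0.01011463 m
G = eta*(pi*D/lambda)^2 = 0.68*(pi*0.32/0.01011463)^2
G = 6717.5112 (linear)
G = 10*log10(6717.5112) = 38.2721 dBi

38.2721 dBi


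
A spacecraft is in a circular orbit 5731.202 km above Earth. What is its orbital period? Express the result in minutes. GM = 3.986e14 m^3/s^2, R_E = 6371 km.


r = 12102.2020 km = 1.2102202e+07 m
T = 2*pi*sqrt(r^3/mu) = 2*pi*sqrt(1.7725284e+21 / 3.986e14)
T = 13249.7541 s = 220.8292 min

220.8292 minutes


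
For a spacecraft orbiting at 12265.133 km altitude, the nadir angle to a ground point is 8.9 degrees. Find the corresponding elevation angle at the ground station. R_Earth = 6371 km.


r = R_E + alt = 18636.1330 km
Law of sines in the satellite / Earth-center / ground-point triangle:
  sin(nadir)/R_E = sin(90 + el)/r  =>  cos(el) = (r/R_E)*sin(nadir)
cos(el) = (18636.1330 / 6371.0000) * sin(8.9 deg) = 0.4525511
el = arccos(0.4525511) = 63.0925 deg
(Earth-central angle = 90 - nadir - el = 18.0075 deg)

63.0925 degrees


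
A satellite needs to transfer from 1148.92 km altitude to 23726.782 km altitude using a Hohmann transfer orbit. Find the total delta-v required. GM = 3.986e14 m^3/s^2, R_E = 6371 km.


r1 = 7519.9200 km = 7.51992e+06 m
r2 = 30097.7820 km = 3.0097782e+07 m
dv1 = sqrt(mu/r1)*(sqrt(2*r2/(r1+r2)) - 1) = 1929.2426 m/s
dv2 = sqrt(mu/r2)*(1 - sqrt(2*r1/(r1+r2))) = 1338.1077 m/s
total dv = |dv1| + |dv2| = 1929.2426 + 1338.1077 = 3267.3504 m/s = 3.2674 km/s

3.2674 km/s


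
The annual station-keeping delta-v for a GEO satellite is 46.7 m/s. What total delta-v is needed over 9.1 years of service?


dV = rate * years = 46.7 * 9.1
dV = 424.9700 m/s

424.9700 m/s


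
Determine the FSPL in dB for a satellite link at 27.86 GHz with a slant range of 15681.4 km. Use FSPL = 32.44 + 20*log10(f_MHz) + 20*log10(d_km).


f = 27.86 GHz = 27860.0000 MHz
d = 15681.4 km
FSPL = 32.44 + 20*log10(27860.0000) + 20*log10(15681.4)
FSPL = 32.44 + 88.8996 + 83.9077
FSPL = 205.2473 dB

205.2473 dB


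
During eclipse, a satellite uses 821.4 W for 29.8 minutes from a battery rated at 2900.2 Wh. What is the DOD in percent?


E_used = P * t / 60 = 821.4 * 29.8 / 60 = 407.9620 Wh
DOD = E_used / E_total * 100 = 407.9620 / 2900.2 * 100
DOD = 14.0667 %

14.0667 %


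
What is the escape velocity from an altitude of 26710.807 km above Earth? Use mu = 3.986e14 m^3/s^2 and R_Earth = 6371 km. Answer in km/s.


r = 6371.0 + 26710.807 = 33081.8070 km = 3.3081807e+07 m
v_esc = sqrt(2*mu/r) = sqrt(2*3.986e14 / 3.3081807e+07)
v_esc = 4908.9548 m/s = 4.9090 km/s

4.9090 km/s


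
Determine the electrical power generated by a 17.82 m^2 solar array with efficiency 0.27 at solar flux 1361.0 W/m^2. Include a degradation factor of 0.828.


P = area * eta * S * degradation
P = 17.82 * 0.27 * 1361.0 * 0.828
P = 5422.0052 W

5422.0052 W


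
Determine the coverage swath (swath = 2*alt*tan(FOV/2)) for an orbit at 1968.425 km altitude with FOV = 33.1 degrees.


FOV = 33.1 deg = 0.577704 rad
swath = 2 * alt * tan(FOV/2) = 2 * 1968.425 * tan(0.288852)
swath = 2 * 1968.425 * 0.297163
swath = 1169.8861 km

1169.8861 km


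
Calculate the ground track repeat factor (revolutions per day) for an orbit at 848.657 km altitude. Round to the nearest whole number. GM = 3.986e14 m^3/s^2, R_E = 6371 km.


r = 7.219657e+06 m
T = 2*pi*sqrt(r^3/mu) = 6105.0056 s = 101.7501 min
revs/day = 1440 / 101.7501 = 14.1523
Rounded: 14 revolutions per day

14 revolutions per day


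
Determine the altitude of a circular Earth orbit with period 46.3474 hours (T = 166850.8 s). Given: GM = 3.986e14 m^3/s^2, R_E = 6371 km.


T = 166850.8 s
r = (mu*T^2/(4*pi^2))^(1/3) = (3.986e14 * 166850.8^2 / (4*pi^2))^(1/3)
r = 6.5505543e+07 m = 65505.5426 km
alt = r - R_E = 65505.5426 - 6371 = 59134.5426 km

59134.5426 km


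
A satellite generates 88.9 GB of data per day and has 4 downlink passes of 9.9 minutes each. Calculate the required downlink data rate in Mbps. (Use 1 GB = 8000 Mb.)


total contact time = 4 * 9.9 * 60 = 2376.0000 s
data = 88.9 GB = 711200.0000 Mb
rate = 711200.0000 / 2376.0000 = 299.3266 Mbps

299.3266 Mbps


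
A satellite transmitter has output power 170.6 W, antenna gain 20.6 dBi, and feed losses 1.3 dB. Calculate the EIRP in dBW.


Pt = 170.6 W = 22.3198 dBW
EIRP = Pt_dBW + Gt - losses = 22.3198 + 20.6 - 1.3 = 41.6198 dBW

41.6198 dBW


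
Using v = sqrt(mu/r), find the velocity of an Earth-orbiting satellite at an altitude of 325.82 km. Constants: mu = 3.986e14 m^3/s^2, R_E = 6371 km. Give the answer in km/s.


r = R_E + alt = 6371.0 + 325.82 = 6696.8200 km = 6.69682e+06 m
v = sqrt(mu/r) = sqrt(3.986e14 / 6.69682e+06) = 7714.9716 m/s = 7.7150 km/s

7.7150 km/s


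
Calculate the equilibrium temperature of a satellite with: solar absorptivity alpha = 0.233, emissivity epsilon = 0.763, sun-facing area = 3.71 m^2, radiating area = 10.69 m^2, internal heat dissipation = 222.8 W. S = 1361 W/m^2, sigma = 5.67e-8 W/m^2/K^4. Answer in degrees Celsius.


Numerator = alpha*S*A_sun + Q_int = 0.233*1361*3.71 + 222.8 = 1399.2892 W
Denominator = eps*sigma*A_rad = 0.763*5.67e-8*10.69 = 4.6247185e-07 W/K^4
T^4 = 3.0256744e+09 K^4
T = 234.5339 K = -38.6161 C

-38.6161 degrees Celsius


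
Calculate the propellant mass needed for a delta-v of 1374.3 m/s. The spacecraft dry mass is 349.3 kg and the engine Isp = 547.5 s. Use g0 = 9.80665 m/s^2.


ve = Isp * g0 = 547.5 * 9.80665 = 5369.140875 m/s
mass ratio = exp(dv/ve) = exp(1374.3/5369.140875) = 1.29170460
m_prop = m_dry * (mr - 1) = 349.3 * (1.29170460 - 1)
m_prop = 101.8924 kg

101.8924 kg


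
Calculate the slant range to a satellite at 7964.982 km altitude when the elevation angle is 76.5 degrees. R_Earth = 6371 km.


h = 7964.982 km, el = 76.5 deg
d = -R_E*sin(el) + sqrt((R_E*sin(el))^2 + 2*R_E*h + h^2)
d = -6371.0000*sin(1.3352) + sqrt((6371.0000*0.9723699)^2 + 2*6371.0000*7964.982 + 7964.982^2)
d = 8063.6559 km

8063.6559 km


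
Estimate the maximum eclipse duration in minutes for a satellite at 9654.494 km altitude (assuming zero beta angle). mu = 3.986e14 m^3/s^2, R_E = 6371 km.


r = 16025.4940 km
T = 336.4938 min
Eclipse fraction = arcsin(R_E/r)/pi = arcsin(6371.0000/16025.4940)/pi
= arcsin(0.397554)/pi = 0.1301409
Eclipse duration = 0.1301409 * 336.4938 = 43.7916 min

43.7916 minutes


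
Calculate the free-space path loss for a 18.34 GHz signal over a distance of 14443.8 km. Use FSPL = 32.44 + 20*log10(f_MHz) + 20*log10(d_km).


f = 18.34 GHz = 18340.0000 MHz
d = 14443.8 km
FSPL = 32.44 + 20*log10(18340.0000) + 20*log10(14443.8)
FSPL = 32.44 + 85.2680 + 83.1936
FSPL = 200.9016 dB

200.9016 dB


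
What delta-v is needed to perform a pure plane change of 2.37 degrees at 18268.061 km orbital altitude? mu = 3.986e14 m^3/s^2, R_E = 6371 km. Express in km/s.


r = 24639.0610 km = 2.4639061e+07 m
V = sqrt(mu/r) = 4022.1343 m/s
di = 2.37 deg = 0.0413643 rad
dV = 2*V*sin(di/2) = 2*4022.1343*sin(0.02068215)
dV = 166.3609 m/s = 0.1663609 km/s

0.1664 km/s


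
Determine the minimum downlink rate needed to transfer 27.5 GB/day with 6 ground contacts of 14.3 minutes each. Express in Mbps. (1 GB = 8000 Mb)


total contact time = 6 * 14.3 * 60 = 5148.0000 s
data = 27.5 GB = 220000.0000 Mb
rate = 220000.0000 / 5148.0000 = 42.7350 Mbps

42.7350 Mbps


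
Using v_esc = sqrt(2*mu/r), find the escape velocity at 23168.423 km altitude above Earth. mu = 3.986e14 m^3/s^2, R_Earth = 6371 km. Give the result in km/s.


r = 6371.0 + 23168.423 = 29539.4230 km = 2.9539423e+07 m
v_esc = sqrt(2*mu/r) = sqrt(2*3.986e14 / 2.9539423e+07)
v_esc = 5194.9652 m/s = 5.1950 km/s

5.1950 km/s


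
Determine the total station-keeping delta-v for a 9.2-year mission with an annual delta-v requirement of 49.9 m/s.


dV = rate * years = 49.9 * 9.2
dV = 459.0800 m/s

459.0800 m/s


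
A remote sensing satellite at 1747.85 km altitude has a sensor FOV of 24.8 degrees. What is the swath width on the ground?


FOV = 24.8 deg = 0.4328417 rad
swath = 2 * alt * tan(FOV/2) = 2 * 1747.85 * tan(0.2164208)
swath = 2 * 1747.85 * 0.2198643
swath = 768.5795 km

768.5795 km


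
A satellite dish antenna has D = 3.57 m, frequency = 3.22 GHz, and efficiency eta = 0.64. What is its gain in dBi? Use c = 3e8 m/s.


lambda = c/f = 3e8 / 3.22e+09 = 0.0931677 m
G = eta*(pi*D/lambda)^2 = 0.64*(pi*3.57/0.0931677)^2
G = 9274.3907 (linear)
G = 10*log10(9274.3907) = 39.6729 dBi

39.6729 dBi


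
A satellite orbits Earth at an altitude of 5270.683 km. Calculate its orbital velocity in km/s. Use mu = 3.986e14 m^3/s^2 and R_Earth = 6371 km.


r = R_E + alt = 6371.0 + 5270.683 = 11641.6830 km = 1.1641683e+07 m
v = sqrt(mu/r) = sqrt(3.986e14 / 1.1641683e+07) = 5851.4131 m/s = 5.8514 km/s

5.8514 km/s


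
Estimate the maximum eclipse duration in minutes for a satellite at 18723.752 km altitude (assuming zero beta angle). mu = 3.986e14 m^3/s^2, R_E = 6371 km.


r = 25094.7520 km
T = 659.3778 min
Eclipse fraction = arcsin(R_E/r)/pi = arcsin(6371.0000/25094.7520)/pi
= arcsin(0.2538778)/pi = 0.0817061
Eclipse duration = 0.0817061 * 659.3778 = 53.8752 min

53.8752 minutes


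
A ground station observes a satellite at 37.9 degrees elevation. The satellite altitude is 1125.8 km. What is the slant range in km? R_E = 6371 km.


h = 1125.8 km, el = 37.9 deg
d = -R_E*sin(el) + sqrt((R_E*sin(el))^2 + 2*R_E*h + h^2)
d = -6371.0000*sin(0.6614798) + sqrt((6371.0000*0.6142852)^2 + 2*6371.0000*1125.8 + 1125.8^2)
d = 1647.7486 km

1647.7486 km


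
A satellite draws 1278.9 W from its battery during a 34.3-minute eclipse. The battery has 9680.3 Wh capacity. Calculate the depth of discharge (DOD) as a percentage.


E_used = P * t / 60 = 1278.9 * 34.3 / 60 = 731.1045 Wh
DOD = E_used / E_total * 100 = 731.1045 / 9680.3 * 100
DOD = 7.5525 %

7.5525 %


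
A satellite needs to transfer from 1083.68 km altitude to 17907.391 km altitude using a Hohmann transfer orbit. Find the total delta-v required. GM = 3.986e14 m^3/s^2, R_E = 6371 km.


r1 = 7454.6800 km = 7.45468e+06 m
r2 = 24278.3910 km = 2.4278391e+07 m
dv1 = sqrt(mu/r1)*(sqrt(2*r2/(r1+r2)) - 1) = 1732.9990 m/s
dv2 = sqrt(mu/r2)*(1 - sqrt(2*r1/(r1+r2))) = 1274.5400 m/s
total dv = |dv1| + |dv2| = 1732.9990 + 1274.5400 = 3007.5389 m/s = 3.0075 km/s

3.0075 km/s


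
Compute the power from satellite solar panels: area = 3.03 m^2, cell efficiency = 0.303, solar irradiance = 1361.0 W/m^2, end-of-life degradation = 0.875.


P = area * eta * S * degradation
P = 3.03 * 0.303 * 1361.0 * 0.875
P = 1093.3304 W

1093.3304 W


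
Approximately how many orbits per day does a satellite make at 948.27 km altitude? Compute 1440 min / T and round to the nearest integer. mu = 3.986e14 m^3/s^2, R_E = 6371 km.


r = 7.31927e+06 m
T = 2*pi*sqrt(r^3/mu) = 6231.7909 s = 103.8632 min
revs/day = 1440 / 103.8632 = 13.8644
Rounded: 14 revolutions per day

14 revolutions per day


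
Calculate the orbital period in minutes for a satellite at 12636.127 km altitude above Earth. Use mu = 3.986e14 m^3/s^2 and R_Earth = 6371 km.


r = 19007.1270 km = 1.9007127e+07 m
T = 2*pi*sqrt(r^3/mu) = 2*pi*sqrt(6.8667214e+21 / 3.986e14)
T = 26078.6999 s = 434.6450 min

434.6450 minutes


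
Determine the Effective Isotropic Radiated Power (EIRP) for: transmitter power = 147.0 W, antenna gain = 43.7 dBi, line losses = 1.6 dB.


Pt = 147.0 W = 21.6732 dBW
EIRP = Pt_dBW + Gt - losses = 21.6732 + 43.7 - 1.6 = 63.7732 dBW

63.7732 dBW


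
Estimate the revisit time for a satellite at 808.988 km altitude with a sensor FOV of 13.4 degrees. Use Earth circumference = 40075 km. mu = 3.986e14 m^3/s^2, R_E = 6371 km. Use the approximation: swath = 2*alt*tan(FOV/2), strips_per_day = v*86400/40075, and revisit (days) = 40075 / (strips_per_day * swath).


swath = 2*808.988*tan(0.1169371) = 190.0685 km
v = sqrt(mu/r) = 7450.8666 m/s = 7.4509 km/s
strips/day = v*86400/40075 = 7.4509*86400/40075 = 16.0638
coverage/day = strips * swath = 16.0638 * 190.0685 = 3053.2133 km
revisit = 40075 / 3053.2133 = 13.1255 days

13.1255 days


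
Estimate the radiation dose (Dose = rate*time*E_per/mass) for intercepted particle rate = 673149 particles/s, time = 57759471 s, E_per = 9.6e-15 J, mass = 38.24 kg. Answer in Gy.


Total energy deposited = rate * time * E_per
  = 673149 * 57759471 * 9.6e-15 = 0.373255 J
Dose = E_total / mass = 0.373255 / 38.24
Dose = 0.009760853 Gy

0.0098 Gy


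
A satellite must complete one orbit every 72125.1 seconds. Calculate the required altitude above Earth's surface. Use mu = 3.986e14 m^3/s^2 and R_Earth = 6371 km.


T = 72125.1 s
r = (mu*T^2/(4*pi^2))^(1/3) = (3.986e14 * 72125.1^2 / (4*pi^2))^(1/3)
r = 3.7449855e+07 m = 37449.8548 km
alt = r - R_E = 37449.8548 - 6371 = 31078.8548 km

31078.8548 km


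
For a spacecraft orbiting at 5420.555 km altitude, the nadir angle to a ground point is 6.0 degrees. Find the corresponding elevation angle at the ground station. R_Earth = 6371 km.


r = R_E + alt = 11791.5550 km
Law of sines in the satellite / Earth-center / ground-point triangle:
  sin(nadir)/R_E = sin(90 + el)/r  =>  cos(el) = (r/R_E)*sin(nadir)
cos(el) = (11791.5550 / 6371.0000) * sin(6.0 deg) = 0.1934631
el = arccos(0.1934631) = 78.8450 deg
(Earth-central angle = 90 - nadir - el = 5.1550 deg)

78.8450 degrees


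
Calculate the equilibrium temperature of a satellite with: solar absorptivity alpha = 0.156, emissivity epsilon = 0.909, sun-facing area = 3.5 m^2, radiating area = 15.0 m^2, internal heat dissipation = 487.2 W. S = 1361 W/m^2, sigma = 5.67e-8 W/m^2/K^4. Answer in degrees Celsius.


Numerator = alpha*S*A_sun + Q_int = 0.156*1361*3.5 + 487.2 = 1230.3060 W
Denominator = eps*sigma*A_rad = 0.909*5.67e-8*15.0 = 7.731045e-07 W/K^4
T^4 = 1.5913838e+09 K^4
T = 199.7302 K = -73.4198 C

-73.4198 degrees Celsius


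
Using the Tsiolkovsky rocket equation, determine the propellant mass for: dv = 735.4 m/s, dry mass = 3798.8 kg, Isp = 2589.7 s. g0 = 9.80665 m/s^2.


ve = Isp * g0 = 2589.7 * 9.80665 = 25396.281505 m/s
mass ratio = exp(dv/ve) = exp(735.4/25396.281505) = 1.02938033
m_prop = m_dry * (mr - 1) = 3798.8 * (1.02938033 - 1)
m_prop = 111.6100 kg

111.6100 kg


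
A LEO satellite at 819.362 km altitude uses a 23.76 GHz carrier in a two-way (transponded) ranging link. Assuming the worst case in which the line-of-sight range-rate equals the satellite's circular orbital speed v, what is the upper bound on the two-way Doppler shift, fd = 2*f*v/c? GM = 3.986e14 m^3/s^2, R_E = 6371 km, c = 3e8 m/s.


r = 7.190362e+06 m
v = sqrt(mu/r) = 7445.4897 m/s (worst-case radial velocity)
f = 23.76 GHz = 2.376e+10 Hz
fd = 2*f*v/c = 2*2.376e+10*7445.4897/3.0e+08
fd = 1.1793656e+06 Hz

1.1794e+06 Hz


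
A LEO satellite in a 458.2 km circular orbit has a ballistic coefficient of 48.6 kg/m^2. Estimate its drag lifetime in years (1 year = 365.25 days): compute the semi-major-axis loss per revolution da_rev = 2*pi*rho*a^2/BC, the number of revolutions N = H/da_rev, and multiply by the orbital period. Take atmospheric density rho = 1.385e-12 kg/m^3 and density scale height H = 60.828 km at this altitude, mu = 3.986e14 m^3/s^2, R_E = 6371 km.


a = R_E + alt = 6829.2000 km = 6.8292e+06 m
da_rev = 2*pi*rho*a^2/BC = 2*pi*1.385e-12*(6.8292e+06)^2/48.6 = 8.350895 m per revolution
N = H/da_rev = 60828.0000 m / 8.350895 m = 7284.0095 revolutions
P = 2*pi*sqrt(a^3/mu) = 5616.5027 s
lifetime = N*P = 7284.0095 * 5616.5027 = 4.0910659e+07 s = 473.5030 days
years = 473.5030 / 365.25 = 1.2964 years

1.2964 years


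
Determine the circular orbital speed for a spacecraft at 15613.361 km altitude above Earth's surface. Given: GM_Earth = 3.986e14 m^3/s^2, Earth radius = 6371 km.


r = R_E + alt = 6371.0 + 15613.361 = 21984.3610 km = 2.1984361e+07 m
v = sqrt(mu/r) = sqrt(3.986e14 / 2.1984361e+07) = 4258.0595 m/s = 4.2581 km/s

4.2581 km/s


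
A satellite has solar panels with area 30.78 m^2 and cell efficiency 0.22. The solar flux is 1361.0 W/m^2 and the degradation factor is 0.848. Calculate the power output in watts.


P = area * eta * S * degradation
P = 30.78 * 0.22 * 1361.0 * 0.848
P = 7815.2932 W

7815.2932 W


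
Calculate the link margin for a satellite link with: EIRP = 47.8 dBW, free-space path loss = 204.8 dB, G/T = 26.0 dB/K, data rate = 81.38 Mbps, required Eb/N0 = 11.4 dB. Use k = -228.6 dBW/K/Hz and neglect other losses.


C/N0 = EIRP - FSPL + G/T - k = 47.8 - 204.8 + 26.0 - (-228.6)
C/N0 = 97.6000 dB-Hz
R_b = 81.38 Mbps = 8.138e+07 bps -> 10*log10(R_b) = 79.1052 dB-Hz
Eb/N0 = C/N0 - 10*log10(R_b) = 97.6000 - 79.1052 = 18.4948 dB
Margin = Eb/N0 - Eb/N0_req = 18.4948 - 11.4 = 7.0948 dB (link closes)

7.0948 dB


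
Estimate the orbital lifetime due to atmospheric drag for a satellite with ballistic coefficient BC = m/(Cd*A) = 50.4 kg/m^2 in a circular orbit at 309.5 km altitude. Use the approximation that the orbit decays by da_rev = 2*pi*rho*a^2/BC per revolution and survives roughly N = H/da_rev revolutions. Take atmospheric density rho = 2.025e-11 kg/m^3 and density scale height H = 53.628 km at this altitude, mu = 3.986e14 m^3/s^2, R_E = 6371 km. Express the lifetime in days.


a = R_E + alt = 6680.5000 km = 6.6805e+06 m
da_rev = 2*pi*rho*a^2/BC = 2*pi*2.025e-11*(6.6805e+06)^2/50.4 = 112.665850 m per revolution
N = H/da_rev = 53628.0000 m / 112.665850 m = 475.9916 revolutions
P = 2*pi*sqrt(a^3/mu) = 5434.0631 s
lifetime = N*P = 475.9916 * 5434.0631 = 2.5865685e+06 s = 29.9371 days

29.9371 days


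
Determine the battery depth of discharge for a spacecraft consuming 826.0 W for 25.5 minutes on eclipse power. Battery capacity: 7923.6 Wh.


E_used = P * t / 60 = 826.0 * 25.5 / 60 = 351.0500 Wh
DOD = E_used / E_total * 100 = 351.0500 / 7923.6 * 100
DOD = 4.4304 %

4.4304 %


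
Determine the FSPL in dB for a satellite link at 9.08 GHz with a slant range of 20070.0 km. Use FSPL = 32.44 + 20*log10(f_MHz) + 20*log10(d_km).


f = 9.08 GHz = 9080.0000 MHz
d = 20070.0 km
FSPL = 32.44 + 20*log10(9080.0000) + 20*log10(20070.0)
FSPL = 32.44 + 79.1617 + 86.0509
FSPL = 197.6527 dB

197.6527 dB


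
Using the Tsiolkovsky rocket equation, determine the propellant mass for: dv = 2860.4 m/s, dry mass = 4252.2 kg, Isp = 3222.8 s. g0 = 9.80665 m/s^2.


ve = Isp * g0 = 3222.8 * 9.80665 = 31604.871620 m/s
mass ratio = exp(dv/ve) = exp(2860.4/31604.871620) = 1.09472702
m_prop = m_dry * (mr - 1) = 4252.2 * (1.09472702 - 1)
m_prop = 402.7982 kg

402.7982 kg


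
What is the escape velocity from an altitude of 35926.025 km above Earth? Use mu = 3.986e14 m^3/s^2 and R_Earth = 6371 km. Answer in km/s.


r = 6371.0 + 35926.025 = 42297.0250 km = 4.2297025e+07 m
v_esc = sqrt(2*mu/r) = sqrt(2*3.986e14 / 4.2297025e+07)
v_esc = 4341.3893 m/s = 4.3414 km/s

4.3414 km/s


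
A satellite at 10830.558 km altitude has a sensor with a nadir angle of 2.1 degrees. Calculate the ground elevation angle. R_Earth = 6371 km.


r = R_E + alt = 17201.5580 km
Law of sines in the satellite / Earth-center / ground-point triangle:
  sin(nadir)/R_E = sin(90 + el)/r  =>  cos(el) = (r/R_E)*sin(nadir)
cos(el) = (17201.5580 / 6371.0000) * sin(2.1 deg) = 0.0989372
el = arccos(0.0989372) = 84.3220 deg
(Earth-central angle = 90 - nadir - el = 3.5780 deg)

84.3220 degrees


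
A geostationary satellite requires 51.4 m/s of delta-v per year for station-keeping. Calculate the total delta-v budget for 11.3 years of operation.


dV = rate * years = 51.4 * 11.3
dV = 580.8200 m/s

580.8200 m/s


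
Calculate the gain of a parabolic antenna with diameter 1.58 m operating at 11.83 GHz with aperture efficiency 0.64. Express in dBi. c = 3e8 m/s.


lambda = c/f = 3e8 / 1.183e+10 = 0.02535926 m
G = eta*(pi*D/lambda)^2 = 0.64*(pi*1.58/0.02535926)^2
G = 24520.0230 (linear)
G = 10*log10(24520.0230) = 43.8952 dBi

43.8952 dBi


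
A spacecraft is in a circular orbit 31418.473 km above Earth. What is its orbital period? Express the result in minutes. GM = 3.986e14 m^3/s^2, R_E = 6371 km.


r = 37789.4730 km = 3.7789473e+07 m
T = 2*pi*sqrt(r^3/mu) = 2*pi*sqrt(5.396504e+22 / 3.986e14)
T = 73108.4328 s = 1218.4739 min

1218.4739 minutes


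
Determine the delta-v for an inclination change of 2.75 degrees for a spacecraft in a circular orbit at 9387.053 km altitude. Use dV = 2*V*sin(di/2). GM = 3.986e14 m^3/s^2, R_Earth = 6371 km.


r = 15758.0530 km = 1.5758053e+07 m
V = sqrt(mu/r) = 5029.4138 m/s
di = 2.75 deg = 0.04799655 rad
dV = 2*V*sin(di/2) = 2*5029.4138*sin(0.02399828)
dV = 241.3714 m/s = 0.2413714 km/s

0.2414 km/s


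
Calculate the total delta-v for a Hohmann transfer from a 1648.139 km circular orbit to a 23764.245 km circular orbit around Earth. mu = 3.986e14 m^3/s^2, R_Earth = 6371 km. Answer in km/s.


r1 = 8019.1390 km = 8.019139e+06 m
r2 = 30135.2450 km = 3.0135245e+07 m
dv1 = sqrt(mu/r1)*(sqrt(2*r2/(r1+r2)) - 1) = 1810.7902 m/s
dv2 = sqrt(mu/r2)*(1 - sqrt(2*r1/(r1+r2))) = 1278.9312 m/s
total dv = |dv1| + |dv2| = 1810.7902 + 1278.9312 = 3089.7215 m/s = 3.0897 km/s

3.0897 km/s


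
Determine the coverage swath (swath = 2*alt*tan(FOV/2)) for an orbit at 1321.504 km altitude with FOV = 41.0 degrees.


FOV = 41.0 deg = 0.715585 rad
swath = 2 * alt * tan(FOV/2) = 2 * 1321.504 * tan(0.3577925)
swath = 2 * 1321.504 * 0.3738847
swath = 988.1802 km

988.1802 km


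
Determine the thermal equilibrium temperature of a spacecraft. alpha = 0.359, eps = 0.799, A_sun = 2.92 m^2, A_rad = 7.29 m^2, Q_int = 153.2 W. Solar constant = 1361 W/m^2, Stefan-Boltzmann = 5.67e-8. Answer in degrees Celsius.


Numerator = alpha*S*A_sun + Q_int = 0.359*1361*2.92 + 153.2 = 1579.9091 W
Denominator = eps*sigma*A_rad = 0.799*5.67e-8*7.29 = 3.3026106e-07 W/K^4
T^4 = 4.7838189e+09 K^4
T = 262.9927 K = -10.1573 C

-10.1573 degrees Celsius


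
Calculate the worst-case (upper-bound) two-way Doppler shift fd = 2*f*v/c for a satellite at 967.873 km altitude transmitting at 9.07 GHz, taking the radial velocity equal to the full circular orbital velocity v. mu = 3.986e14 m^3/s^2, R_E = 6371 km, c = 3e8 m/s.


r = 7.338873e+06 m
v = sqrt(mu/r) = 7369.7705 m/s (worst-case radial velocity)
f = 9.07 GHz = 9.07e+09 Hz
fd = 2*f*v/c = 2*9.07e+09*7369.7705/3.0e+08
fd = 445625.4534 Hz

445625.4534 Hz


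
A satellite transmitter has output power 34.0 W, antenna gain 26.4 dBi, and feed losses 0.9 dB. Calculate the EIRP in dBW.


Pt = 34.0 W = 15.3148 dBW
EIRP = Pt_dBW + Gt - losses = 15.3148 + 26.4 - 0.9 = 40.8148 dBW

40.8148 dBW


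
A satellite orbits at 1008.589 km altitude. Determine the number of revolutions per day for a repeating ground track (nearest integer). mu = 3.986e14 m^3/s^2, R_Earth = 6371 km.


r = 7.379589e+06 m
T = 2*pi*sqrt(r^3/mu) = 6308.9848 s = 105.1497 min
revs/day = 1440 / 105.1497 = 13.6948
Rounded: 14 revolutions per day

14 revolutions per day


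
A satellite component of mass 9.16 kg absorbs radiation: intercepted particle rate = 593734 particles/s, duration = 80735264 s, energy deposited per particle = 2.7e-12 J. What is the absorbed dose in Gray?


Total energy deposited = rate * time * E_per
  = 593734 * 80735264 * 2.7e-12 = 129.4252 J
Dose = E_total / mass = 129.4252 / 9.16
Dose = 14.1294 Gy

14.1294 Gy


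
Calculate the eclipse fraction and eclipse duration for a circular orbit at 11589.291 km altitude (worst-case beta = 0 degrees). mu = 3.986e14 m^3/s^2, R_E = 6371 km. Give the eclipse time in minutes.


r = 17960.2910 km
T = 399.2363 min
Eclipse fraction = arcsin(R_E/r)/pi = arcsin(6371.0000/17960.2910)/pi
= arcsin(0.354727)/pi = 0.1154262
Eclipse duration = 0.1154262 * 399.2363 = 46.0823 min

46.0823 minutes


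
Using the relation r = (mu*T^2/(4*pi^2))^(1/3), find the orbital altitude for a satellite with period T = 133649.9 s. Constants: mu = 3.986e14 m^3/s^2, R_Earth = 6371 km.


T = 133649.9 s
r = (mu*T^2/(4*pi^2))^(1/3) = (3.986e14 * 133649.9^2 / (4*pi^2))^(1/3)
r = 5.6498677e+07 m = 56498.6770 km
alt = r - R_E = 56498.6770 - 6371 = 50127.6770 km

50127.6770 km


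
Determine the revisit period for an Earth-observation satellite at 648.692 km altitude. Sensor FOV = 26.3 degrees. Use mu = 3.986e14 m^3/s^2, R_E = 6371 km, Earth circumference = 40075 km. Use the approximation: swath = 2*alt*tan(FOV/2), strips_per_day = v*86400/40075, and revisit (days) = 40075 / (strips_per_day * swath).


swath = 2*648.692*tan(0.2295108) = 303.1044 km
v = sqrt(mu/r) = 7535.4574 m/s = 7.5355 km/s
strips/day = v*86400/40075 = 7.5355*86400/40075 = 16.2461
coverage/day = strips * swath = 16.2461 * 303.1044 = 4924.2732 km
revisit = 40075 / 4924.2732 = 8.1383 days

8.1383 days


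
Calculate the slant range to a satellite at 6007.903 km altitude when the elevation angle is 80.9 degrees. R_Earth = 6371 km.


h = 6007.903 km, el = 80.9 deg
d = -R_E*sin(el) + sqrt((R_E*sin(el))^2 + 2*R_E*h + h^2)
d = -6371.0000*sin(1.4120) + sqrt((6371.0000*0.9874138)^2 + 2*6371.0000*6007.903 + 6007.903^2)
d = 6047.0119 km

6047.0119 km


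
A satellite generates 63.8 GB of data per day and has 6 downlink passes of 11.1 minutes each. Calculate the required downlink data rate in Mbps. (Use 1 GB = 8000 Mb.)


total contact time = 6 * 11.1 * 60 = 3996.0000 s
data = 63.8 GB = 510400.0000 Mb
rate = 510400.0000 / 3996.0000 = 127.7277 Mbps

127.7277 Mbps


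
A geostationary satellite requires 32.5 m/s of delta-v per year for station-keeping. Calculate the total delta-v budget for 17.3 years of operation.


dV = rate * years = 32.5 * 17.3
dV = 562.2500 m/s

562.2500 m/s


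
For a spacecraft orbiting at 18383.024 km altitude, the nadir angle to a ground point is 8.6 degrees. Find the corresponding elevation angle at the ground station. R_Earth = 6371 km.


r = R_E + alt = 24754.0240 km
Law of sines in the satellite / Earth-center / ground-point triangle:
  sin(nadir)/R_E = sin(90 + el)/r  =>  cos(el) = (r/R_E)*sin(nadir)
cos(el) = (24754.0240 / 6371.0000) * sin(8.6 deg) = 0.5810079
el = arccos(0.5810079) = 54.4785 deg
(Earth-central angle = 90 - nadir - el = 26.9215 deg)

54.4785 degrees


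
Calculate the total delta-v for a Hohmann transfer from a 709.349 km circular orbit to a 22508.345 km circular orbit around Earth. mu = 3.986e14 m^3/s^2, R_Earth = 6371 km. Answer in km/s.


r1 = 7080.3490 km = 7.080349e+06 m
r2 = 28879.3450 km = 2.8879345e+07 m
dv1 = sqrt(mu/r1)*(sqrt(2*r2/(r1+r2)) - 1) = 2006.0463 m/s
dv2 = sqrt(mu/r2)*(1 - sqrt(2*r1/(r1+r2))) = 1383.7784 m/s
total dv = |dv1| + |dv2| = 2006.0463 + 1383.7784 = 3389.8247 m/s = 3.3898 km/s

3.3898 km/s


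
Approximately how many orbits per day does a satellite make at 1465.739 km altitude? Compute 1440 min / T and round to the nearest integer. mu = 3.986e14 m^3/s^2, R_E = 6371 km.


r = 7.836739e+06 m
T = 2*pi*sqrt(r^3/mu) = 6904.2148 s = 115.0702 min
revs/day = 1440 / 115.0702 = 12.5141
Rounded: 13 revolutions per day

13 revolutions per day


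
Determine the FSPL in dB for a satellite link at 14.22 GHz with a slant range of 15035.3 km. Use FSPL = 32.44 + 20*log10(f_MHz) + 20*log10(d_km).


f = 14.22 GHz = 14220.0000 MHz
d = 15035.3 km
FSPL = 32.44 + 20*log10(14220.0000) + 20*log10(15035.3)
FSPL = 32.44 + 83.0580 + 83.5422
FSPL = 199.0402 dB

199.0402 dB


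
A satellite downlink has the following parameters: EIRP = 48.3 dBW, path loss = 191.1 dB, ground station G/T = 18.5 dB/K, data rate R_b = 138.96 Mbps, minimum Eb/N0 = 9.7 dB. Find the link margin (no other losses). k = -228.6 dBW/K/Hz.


C/N0 = EIRP - FSPL + G/T - k = 48.3 - 191.1 + 18.5 - (-228.6)
C/N0 = 104.3000 dB-Hz
R_b = 138.96 Mbps = 1.3896e+08 bps -> 10*log10(R_b) = 81.4289 dB-Hz
Eb/N0 = C/N0 - 10*log10(R_b) = 104.3000 - 81.4289 = 22.8711 dB
Margin = Eb/N0 - Eb/N0_req = 22.8711 - 9.7 = 13.1711 dB (link closes)

13.1711 dB


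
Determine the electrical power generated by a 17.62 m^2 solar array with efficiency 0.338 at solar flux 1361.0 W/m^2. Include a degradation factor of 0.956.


P = area * eta * S * degradation
P = 17.62 * 0.338 * 1361.0 * 0.956
P = 7748.8744 W

7748.8744 W


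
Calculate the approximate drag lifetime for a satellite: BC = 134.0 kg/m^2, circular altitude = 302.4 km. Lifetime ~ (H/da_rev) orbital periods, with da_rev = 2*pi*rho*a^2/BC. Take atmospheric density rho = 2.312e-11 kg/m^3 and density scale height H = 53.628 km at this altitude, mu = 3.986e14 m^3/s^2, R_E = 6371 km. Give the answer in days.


a = R_E + alt = 6673.4000 km = 6.6734e+06 m
da_rev = 2*pi*rho*a^2/BC = 2*pi*2.312e-11*(6.6734e+06)^2/134.0 = 48.278883 m per revolution
N = H/da_rev = 53628.0000 m / 48.278883 m = 1110.7962 revolutions
P = 2*pi*sqrt(a^3/mu) = 5425.4024 s
lifetime = N*P = 1110.7962 * 5425.4024 = 6.0265164e+06 s = 69.7513 days

69.7513 days


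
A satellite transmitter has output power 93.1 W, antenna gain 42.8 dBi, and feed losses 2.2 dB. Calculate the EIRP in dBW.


Pt = 93.1 W = 19.6895 dBW
EIRP = Pt_dBW + Gt - losses = 19.6895 + 42.8 - 2.2 = 60.2895 dBW

60.2895 dBW


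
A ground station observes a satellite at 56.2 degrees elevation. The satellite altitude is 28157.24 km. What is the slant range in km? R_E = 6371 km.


h = 28157.24 km, el = 56.2 deg
d = -R_E*sin(el) + sqrt((R_E*sin(el))^2 + 2*R_E*h + h^2)
d = -6371.0000*sin(0.980875) + sqrt((6371.0000*0.8309845)^2 + 2*6371.0000*28157.24 + 28157.24^2)
d = 29051.6608 km

29051.6608 km


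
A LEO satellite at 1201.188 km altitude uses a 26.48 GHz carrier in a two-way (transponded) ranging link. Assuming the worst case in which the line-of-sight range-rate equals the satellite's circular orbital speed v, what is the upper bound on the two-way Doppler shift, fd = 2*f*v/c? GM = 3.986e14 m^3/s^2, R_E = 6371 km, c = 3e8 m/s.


r = 7.572188e+06 m
v = sqrt(mu/r) = 7255.3431 m/s (worst-case radial velocity)
f = 26.48 GHz = 2.648e+10 Hz
fd = 2*f*v/c = 2*2.648e+10*7255.3431/3.0e+08
fd = 1.2808099e+06 Hz

1.2808e+06 Hz


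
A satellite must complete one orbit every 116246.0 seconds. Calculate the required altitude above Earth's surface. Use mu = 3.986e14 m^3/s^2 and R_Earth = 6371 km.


T = 116246.0 s
r = (mu*T^2/(4*pi^2))^(1/3) = (3.986e14 * 116246.0^2 / (4*pi^2))^(1/3)
r = 5.148071e+07 m = 51480.7104 km
alt = r - R_E = 51480.7104 - 6371 = 45109.7104 km

45109.7104 km


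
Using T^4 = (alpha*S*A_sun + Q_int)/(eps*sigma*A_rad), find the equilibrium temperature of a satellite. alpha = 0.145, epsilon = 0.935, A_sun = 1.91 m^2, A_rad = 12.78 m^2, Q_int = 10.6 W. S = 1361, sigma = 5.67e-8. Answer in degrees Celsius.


Numerator = alpha*S*A_sun + Q_int = 0.145*1361*1.91 + 10.6 = 387.5290 W
Denominator = eps*sigma*A_rad = 0.935*5.67e-8*12.78 = 6.7752531e-07 W/K^4
T^4 = 5.7197708e+08 K^4
T = 154.6481 K = -118.5019 C

-118.5019 degrees Celsius


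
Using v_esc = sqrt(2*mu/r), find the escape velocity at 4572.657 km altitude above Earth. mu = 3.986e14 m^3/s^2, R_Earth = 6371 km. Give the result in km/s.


r = 6371.0 + 4572.657 = 10943.6570 km = 1.0943657e+07 m
v_esc = sqrt(2*mu/r) = sqrt(2*3.986e14 / 1.0943657e+07)
v_esc = 8534.9781 m/s = 8.5350 km/s

8.5350 km/s


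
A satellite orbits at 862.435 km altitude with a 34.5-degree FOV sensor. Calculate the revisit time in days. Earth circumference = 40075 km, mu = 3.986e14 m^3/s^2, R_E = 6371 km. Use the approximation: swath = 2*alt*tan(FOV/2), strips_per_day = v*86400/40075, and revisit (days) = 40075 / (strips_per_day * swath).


swath = 2*862.435*tan(0.3010693) = 535.5864 km
v = sqrt(mu/r) = 7423.2888 m/s = 7.4233 km/s
strips/day = v*86400/40075 = 7.4233*86400/40075 = 16.0043
coverage/day = strips * swath = 16.0043 * 535.5864 = 8571.6827 km
revisit = 40075 / 8571.6827 = 4.6753 days

4.6753 days


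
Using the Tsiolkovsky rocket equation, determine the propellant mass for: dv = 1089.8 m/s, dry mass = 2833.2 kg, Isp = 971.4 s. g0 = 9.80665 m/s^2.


ve = Isp * g0 = 971.4 * 9.80665 = 9526.179810 m/s
mass ratio = exp(dv/ve) = exp(1089.8/9526.179810) = 1.12120111
m_prop = m_dry * (mr - 1) = 2833.2 * (1.12120111 - 1)
m_prop = 343.3870 kg

343.3870 kg
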